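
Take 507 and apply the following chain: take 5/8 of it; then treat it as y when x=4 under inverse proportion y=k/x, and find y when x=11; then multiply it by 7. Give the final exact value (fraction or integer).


Start with 507.
Step 1: Take 5/8: 507 * 5/8 = 2535/8
Step 2: Inverse prop: k = (2535/8)*4; new y = k/11 = 2535/8*4/11 = 2535/22
Step 3: Multiply by 7: 2535/22 * 7 = 17745/22
Final result = 17745/22

17745/22


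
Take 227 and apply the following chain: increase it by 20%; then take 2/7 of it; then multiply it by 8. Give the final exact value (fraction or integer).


Start with 227.
Step 1: Increase by 20%: 227 * 120/100 = 1362/5
Step 2: Take 2/7: 1362/5 * 2/7 = 2724/35
Step 3: Multiply by 8: 2724/35 * 8 = 21792/35
Final result = 21792/35

21792/35


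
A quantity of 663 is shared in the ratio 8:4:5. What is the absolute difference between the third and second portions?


Total parts = 8 + 4 + 5 = 17
Value per part = 663 / 17 = 39
Shares: 8*39=312, 4*39=156, 5*39=195
Third share = 195, second share = 156
Difference = |195 - 156| = 39

39


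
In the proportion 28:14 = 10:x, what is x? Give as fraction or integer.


Setting up: 28/14 = 10/x
Cross multiply: 28 * x = 14 * 10
28x = 140
x = 140/28
x = 5

5


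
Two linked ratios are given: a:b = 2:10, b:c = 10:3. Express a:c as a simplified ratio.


Given a:b = 2:10 and b:c = 10:3
Make b consistent. Multiply first ratio by 10: a:b = 20:100
Multiply second ratio by 10: b:c = 100:30
Now b = 100 in both, so a:b:c = 20:100:30
Therefore a:c = 20:30
Simplify by GCD: a:c = 2:3

2:3


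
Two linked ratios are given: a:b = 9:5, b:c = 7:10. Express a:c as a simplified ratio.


Given a:b = 9:5 and b:c = 7:10
Make b consistent. Multiply first ratio by 7: a:b = 63:35
Multiply second ratio by 5: b:c = 35:50
Now b = 35 in both, so a:b:c = 63:35:50
Therefore a:c = 63:50
Simplify by GCD: a:c = 63:50

63:50


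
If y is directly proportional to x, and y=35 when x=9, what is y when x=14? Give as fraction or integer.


Direct proportion: y = kx
Find k: k = 35/9 = 35/9
Compute y at x=14: y = 35/9 * 14
y = 490/9

490/9


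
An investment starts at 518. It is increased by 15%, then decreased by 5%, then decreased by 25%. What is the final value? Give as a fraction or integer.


Start: 518
Step 1: increase by 15% => multiply by 115/100
  518 * 115/100 = 5957/10
Step 2: decrease by 5% => multiply by 95/100
  5957/10 * 95/100 = 113183/200
Step 3: decrease by 25% => multiply by 75/100
  113183/200 * 75/100 = 339549/800
Final value = 339549/800

339549/800


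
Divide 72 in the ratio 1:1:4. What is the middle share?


Ratio = 1:1:4
Total parts = 1 + 1 + 4 = 6
Value per part = 72 / 6 = 12
First share = 1 * 12 = 12
Middle share = 1 * 12 = 12
Third share = 4 * 12 = 48

12


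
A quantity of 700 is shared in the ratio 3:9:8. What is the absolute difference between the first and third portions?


Total parts = 3 + 9 + 8 = 20
Value per part = 700 / 20 = 35
Shares: 3*35=105, 9*35=315, 8*35=280
First share = 105, third share = 280
Difference = |105 - 280| = 175

175


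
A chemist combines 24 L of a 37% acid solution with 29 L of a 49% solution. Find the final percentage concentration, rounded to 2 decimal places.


Solute in mixture 1 = 37% of 24 L = 24*37/100 = 222/25 L
Solute in mixture 2 = 49% of 29 L = 29*49/100 = 1421/100 L
Total solute = 222/25 + 1421/100 = 2309/100 L
Total volume = 24 + 29 = 53 L
Final concentration = 2309/100/53 * 100 = 43.57%

43.57


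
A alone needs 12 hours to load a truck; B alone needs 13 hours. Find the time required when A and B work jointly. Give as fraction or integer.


Rate of A = 1/12 job per hour
Rate of B = 1/13 job per hour
Combined rate = 1/12 + 1/13
Find common denominator: (13 + 12)/(12*13) = 25/156
Combined rate = 25/156 job per hour
Time together = 1 / (25/156) = 156/25 hours

156/25


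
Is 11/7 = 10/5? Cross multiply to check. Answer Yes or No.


Cross multiply to check 11/7 = 10/5
Left cross product: 11 * 5 = 55
Right cross product: 7 * 10 = 70
55 != 70
Not equal, so proportions differ => No

No


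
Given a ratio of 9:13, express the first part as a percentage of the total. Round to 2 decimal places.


Total parts = 9 + 13 = 22
First part fraction = 9/22
Percentage = (9/22) * 100
= 0.409091 * 100
= 40.91%

40.91


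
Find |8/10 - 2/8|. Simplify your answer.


Simplify: 8/10 = 4/5 and 2/8 = 1/4
Find common denominator: LCD = 20
Convert: 16/20 and 5/20
Difference = |16 - 5|/20 = 11/20
Simplified = 11/20

11/20


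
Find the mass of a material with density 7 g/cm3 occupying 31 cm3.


Using mass = density * volume
Density = 7 g/cm3
Volume = 31 cm3
Mass = 7 * 31
= 217 g

217


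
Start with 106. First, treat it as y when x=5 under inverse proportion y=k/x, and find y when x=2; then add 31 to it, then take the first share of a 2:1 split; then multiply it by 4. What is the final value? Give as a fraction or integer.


Start with 106.
Step 1: Inverse prop: k = (106)*5; new y = k/2 = 106*5/2 = 265
Step 2: Add 31: 265+31=296; split 2:1 first = 296*2/3 = 592/3
Step 3: Multiply by 4: 592/3 * 4 = 2368/3
Final result = 2368/3

2368/3


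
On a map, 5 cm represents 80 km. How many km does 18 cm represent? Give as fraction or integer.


Map scale: 5 cm = 80 km
Measured distance on map = 18 cm
Set up proportion: 18 * 80 / 5
= 1440 / 5
= 288 km

288


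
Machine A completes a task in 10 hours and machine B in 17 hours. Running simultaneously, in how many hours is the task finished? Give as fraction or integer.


Rate of A = 1/10 job per hour
Rate of B = 1/17 job per hour
Combined rate = 1/10 + 1/17
Find common denominator: (17 + 10)/(10*17) = 27/170
Combined rate = 27/170 job per hour
Time together = 1 / (27/170) = 170/27 hours

170/27


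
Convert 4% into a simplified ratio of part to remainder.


Part = 4%, Remainder = 96%
Ratio = 4:96
GCD(4, 96) = 4
Simplify: 1:24 = 1:24

1:24


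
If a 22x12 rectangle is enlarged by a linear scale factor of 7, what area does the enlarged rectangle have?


Original dimensions: 22 x 12
Enlargement factor = 7
New width = 22 * 7 = 154
New height = 12 * 7 = 84
New area = 154 * 84 = 12936

12936


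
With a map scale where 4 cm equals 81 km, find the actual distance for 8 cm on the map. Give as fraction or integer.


Map scale: 4 cm = 81 km
Measured distance on map = 8 cm
Set up proportion: 8 * 81 / 4
= 648 / 4
= 162 km

162


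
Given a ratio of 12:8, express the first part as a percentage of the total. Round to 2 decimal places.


Total parts = 12 + 8 = 20
First part fraction = 12/20
Percentage = (12/20) * 100
= 0.6 * 100
= 60.00%

60.00


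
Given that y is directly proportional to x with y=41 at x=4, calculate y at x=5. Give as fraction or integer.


Direct proportion: y = kx
Find k: k = 41/4 = 41/4
Compute y at x=5: y = 41/4 * 5
y = 205/4

205/4


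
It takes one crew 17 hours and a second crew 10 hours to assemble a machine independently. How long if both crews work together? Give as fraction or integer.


Rate of A = 1/17 job per hour
Rate of B = 1/10 job per hour
Combined rate = 1/17 + 1/10
Find common denominator: (10 + 17)/(17*10) = 27/170
Combined rate = 27/170 job per hour
Time together = 1 / (27/170) = 170/27 hours

170/27


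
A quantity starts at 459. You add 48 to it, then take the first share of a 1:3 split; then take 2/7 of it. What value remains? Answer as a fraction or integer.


Start with 459.
Step 1: Add 48: 459+48=507; split 1:3 first = 507*1/4 = 507/4
Step 2: Take 2/7: 507/4 * 2/7 = 507/14
Final result = 507/14

507/14


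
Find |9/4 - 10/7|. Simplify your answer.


Simplify: 9/4 = 9/4 and 10/7 = 10/7
Find common denominator: LCD = 28
Convert: 63/28 and 40/28
Difference = |63 - 40|/28 = 23/28
Simplified = 23/28

23/28


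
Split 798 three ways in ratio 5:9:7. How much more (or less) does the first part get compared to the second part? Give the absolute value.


Total parts = 5 + 9 + 7 = 21
Value per part = 798 / 21 = 38
Shares: 5*38=190, 9*38=342, 7*38=266
First share = 190, second share = 342
Difference = |190 - 342| = 152

152


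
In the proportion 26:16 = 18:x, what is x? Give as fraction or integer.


Setting up: 26/16 = 18/x
Cross multiply: 26 * x = 16 * 18
26x = 288
x = 288/26
x = 144/13

144/13


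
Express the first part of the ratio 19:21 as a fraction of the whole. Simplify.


Total parts = 19 + 21 = 40
First part fraction = 19/40
Simplify: 19/40 = 19/40

19/40


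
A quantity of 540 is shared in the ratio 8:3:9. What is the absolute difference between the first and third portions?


Total parts = 8 + 3 + 9 = 20
Value per part = 540 / 20 = 27
Shares: 8*27=216, 3*27=81, 9*27=243
First share = 216, third share = 243
Difference = |216 - 243| = 27

27


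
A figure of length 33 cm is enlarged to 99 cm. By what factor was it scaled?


Original length = 33 cm
Scaled length = 99 cm
Scale factor = 99 / 33
= 3

3


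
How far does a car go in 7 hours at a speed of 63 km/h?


Using distance = speed * time
Speed = 63 km/h
Time = 7 hours
Distance = 63 * 7
= 441 km

441


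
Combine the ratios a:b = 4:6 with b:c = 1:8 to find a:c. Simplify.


Given a:b = 4:6 and b:c = 1:8
Make b consistent. Multiply first ratio by 1: a:b = 4:6
Multiply second ratio by 6: b:c = 6:48
Now b = 6 in both, so a:b:c = 4:6:48
Therefore a:c = 4:48
Simplify by GCD: a:c = 1:12

1:12


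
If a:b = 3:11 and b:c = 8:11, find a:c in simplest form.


Given a:b = 3:11 and b:c = 8:11
Make b consistent. Multiply first ratio by 8: a:b = 24:88
Multiply second ratio by 11: b:c = 88:121
Now b = 88 in both, so a:b:c = 24:88:121
Therefore a:c = 24:121
Simplify by GCD: a:c = 24:121

24:121


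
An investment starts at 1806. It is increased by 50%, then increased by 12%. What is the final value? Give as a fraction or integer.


Start: 1806
Step 1: increase by 50% => multiply by 150/100
  1806 * 150/100 = 2709
Step 2: increase by 12% => multiply by 112/100
  2709 * 112/100 = 75852/25
Final value = 75852/25

75852/25


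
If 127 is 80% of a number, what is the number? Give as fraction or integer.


Given: 127 is 80% of the whole
Set up: 127 = 80/100 * whole
whole = 127 * 100 / 80
whole = 12700 / 80
whole = 635/4

635/4


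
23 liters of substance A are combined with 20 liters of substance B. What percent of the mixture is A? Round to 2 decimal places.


Volume of A = 23 L
Volume of B = 20 L
Total volume = 23 + 20 = 43 L
Percentage of A = (23/43) * 100
= 53.49%

53.49


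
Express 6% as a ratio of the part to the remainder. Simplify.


Part = 6%, Remainder = 94%
Ratio = 6:94
GCD(6, 94) = 2
Simplify: 3:47 = 3:47

3:47


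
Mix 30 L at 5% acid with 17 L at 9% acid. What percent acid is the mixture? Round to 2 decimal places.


Solute in mixture 1 = 5% of 30 L = 30*5/100 = 3/2 L
Solute in mixture 2 = 9% of 17 L = 17*9/100 = 153/100 L
Total solute = 3/2 + 153/100 = 303/100 L
Total volume = 30 + 17 = 47 L
Final concentration = 303/100/47 * 100 = 6.45%

6.45


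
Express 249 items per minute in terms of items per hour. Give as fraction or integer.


Converting from per minute to per hour
Rate = 249 items per minute
Multiply by 60: 249 * 60
= 14940 items per hour

14940


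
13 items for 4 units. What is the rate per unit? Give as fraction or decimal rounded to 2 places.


Total items = 13
Number of units = 4
Unit rate = 13 / 4
= 3.25 items per unit

3.25


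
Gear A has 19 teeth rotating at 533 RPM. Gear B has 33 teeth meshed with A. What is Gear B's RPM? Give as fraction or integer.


Gear ratio: teeth_A * RPM_A = teeth_B * RPM_B
19 * 533 = 33 * RPM_B
10127 = 33 * RPM_B
RPM_B = 10127 / 33
RPM_B = 10127/33

10127/33


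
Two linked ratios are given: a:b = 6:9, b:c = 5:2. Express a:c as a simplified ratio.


Given a:b = 6:9 and b:c = 5:2
Make b consistent. Multiply first ratio by 5: a:b = 30:45
Multiply second ratio by 9: b:c = 45:18
Now b = 45 in both, so a:b:c = 30:45:18
Therefore a:c = 30:18
Simplify by GCD: a:c = 5:3

5:3


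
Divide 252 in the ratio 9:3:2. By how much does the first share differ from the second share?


Total parts = 9 + 3 + 2 = 14
Value per part = 252 / 14 = 18
Shares: 9*18=162, 3*18=54, 2*18=36
First share = 162, second share = 54
Difference = |162 - 54| = 108

108


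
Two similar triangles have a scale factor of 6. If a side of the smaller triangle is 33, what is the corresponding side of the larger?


Similar triangles have proportional sides
Scale factor = 6
Smaller side = 33
Corresponding larger side = 33 * 6
= 198

198


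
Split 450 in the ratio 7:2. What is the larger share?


Total parts = 7 + 2 = 9
Value per part = 450 / 9 = 50
First share = 7 * 50 = 350
Second share = 2 * 50 = 100
Larger share = 350

350


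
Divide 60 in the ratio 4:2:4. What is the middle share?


Ratio = 4:2:4
Total parts = 4 + 2 + 4 = 10
Value per part = 60 / 10 = 6
First share = 4 * 6 = 24
Middle share = 2 * 6 = 12
Third share = 4 * 6 = 24

12


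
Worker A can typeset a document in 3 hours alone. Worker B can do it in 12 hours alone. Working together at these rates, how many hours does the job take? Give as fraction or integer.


Rate of A = 1/3 job per hour
Rate of B = 1/12 job per hour
Combined rate = 1/3 + 1/12
Find common denominator: (12 + 3)/(3*12) = 15/36
Combined rate = 5/12 job per hour
Time together = 1 / (5/12) = 12/5 hours

12/5


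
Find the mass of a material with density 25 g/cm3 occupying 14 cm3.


Using mass = density * volume
Density = 25 g/cm3
Volume = 14 cm3
Mass = 25 * 14
= 350 g

350


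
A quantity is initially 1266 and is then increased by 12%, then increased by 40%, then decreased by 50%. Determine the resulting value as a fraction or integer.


Start: 1266
Step 1: increase by 12% => multiply by 112/100
  1266 * 112/100 = 35448/25
Step 2: increase by 40% => multiply by 140/100
  35448/25 * 140/100 = 248136/125
Step 3: decrease by 50% => multiply by 50/100
  248136/125 * 50/100 = 124068/125
Final value = 124068/125

124068/125


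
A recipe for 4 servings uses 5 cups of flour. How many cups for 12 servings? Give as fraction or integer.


Original: 5 cups for 4 servings
Target servings = 12
Scaling factor = 12/4
New amount = 5 * 12/4
= 60/4
= 15 cups

15


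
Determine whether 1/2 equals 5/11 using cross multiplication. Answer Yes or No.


Cross multiply to check 1/2 = 5/11
Left cross product: 1 * 11 = 11
Right cross product: 2 * 5 = 10
11 != 10
Not equal, so proportions differ => No

No


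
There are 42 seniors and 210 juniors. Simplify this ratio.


Find GCD(42, 210)
GCD = 42
Divide both by 42: 42/42 = 1, 210/42 = 5
Simplified ratio = 1:5

1:5


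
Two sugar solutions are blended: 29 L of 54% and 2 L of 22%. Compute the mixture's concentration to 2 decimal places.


Solute in mixture 1 = 54% of 29 L = 29*54/100 = 783/50 L
Solute in mixture 2 = 22% of 2 L = 2*22/100 = 11/25 L
Total solute = 783/50 + 11/25 = 161/10 L
Total volume = 29 + 2 = 31 L
Final concentration = 161/10/31 * 100 = 51.94%

51.94


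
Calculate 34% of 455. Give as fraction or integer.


Compute 34% of 455
Convert percentage: 34% = 34/100
Multiply: 455 * 34/100
= 15470/100
= 1547/10

1547/10


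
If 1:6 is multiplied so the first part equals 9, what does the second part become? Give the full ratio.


Original ratio: 1:6
First term target: 9
Scale factor = 9 / 1 = 9
Multiply second term: 6 * 9 = 54
Equivalent ratio = 9:54

9:54


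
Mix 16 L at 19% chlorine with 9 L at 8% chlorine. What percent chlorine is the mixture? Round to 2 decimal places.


Solute in mixture 1 = 19% of 16 L = 16*19/100 = 76/25 L
Solute in mixture 2 = 8% of 9 L = 9*8/100 = 18/25 L
Total solute = 76/25 + 18/25 = 94/25 L
Total volume = 16 + 9 = 25 L
Final concentration = 94/25/25 * 100 = 15.04%

15.04


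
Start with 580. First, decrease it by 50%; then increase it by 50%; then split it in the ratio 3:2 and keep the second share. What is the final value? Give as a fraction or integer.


Start with 580.
Step 1: Decrease by 50%: 580 * 50/100 = 290
Step 2: Increase by 50%: 290 * 150/100 = 435
Step 3: Split 3:2, second share = 435 * 2/5 = 174
Final result = 174

174


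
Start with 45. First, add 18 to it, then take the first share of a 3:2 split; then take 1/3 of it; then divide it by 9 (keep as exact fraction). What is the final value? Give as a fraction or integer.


Start with 45.
Step 1: Add 18: 45+18=63; split 3:2 first = 63*3/5 = 189/5
Step 2: Take 1/3: 189/5 * 1/3 = 63/5
Step 3: Divide by 9: 63/5 / 9 = 7/5
Final result = 7/5

7/5


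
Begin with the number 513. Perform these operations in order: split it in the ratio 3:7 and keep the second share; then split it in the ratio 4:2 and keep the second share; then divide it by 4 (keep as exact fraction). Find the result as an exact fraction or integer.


Start with 513.
Step 1: Split 3:7, second share = 513 * 7/10 = 3591/10
Step 2: Split 4:2, second share = 3591/10 * 2/6 = 1197/10
Step 3: Divide by 4: 1197/10 / 4 = 1197/40
Final result = 1197/40

1197/40


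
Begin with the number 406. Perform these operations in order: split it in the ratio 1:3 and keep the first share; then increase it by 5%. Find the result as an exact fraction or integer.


Start with 406.
Step 1: Split 1:3, first share = 406 * 1/4 = 203/2
Step 2: Increase by 5%: 203/2 * 105/100 = 4263/40
Final result = 4263/40

4263/40


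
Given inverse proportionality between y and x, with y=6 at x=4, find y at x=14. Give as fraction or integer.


Inverse proportion: y = k/x
Find k: k = 4 * 6 = 24
Compute y at x=14: y = 24/14
y = 12/7

12/7


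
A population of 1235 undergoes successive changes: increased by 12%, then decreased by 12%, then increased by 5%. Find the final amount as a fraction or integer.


Start: 1235
Step 1: increase by 12% => multiply by 112/100
  1235 * 112/100 = 6916/5
Step 2: decrease by 12% => multiply by 88/100
  6916/5 * 88/100 = 152152/125
Step 3: increase by 5% => multiply by 105/100
  152152/125 * 105/100 = 798798/625
Final value = 798798/625

798798/625


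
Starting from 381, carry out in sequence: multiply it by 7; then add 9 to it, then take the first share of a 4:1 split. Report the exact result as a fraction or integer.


Start with 381.
Step 1: Multiply by 7: 381 * 7 = 2667
Step 2: Add 9: 2667+9=2676; split 4:1 first = 2676*4/5 = 10704/5
Final result = 10704/5

10704/5


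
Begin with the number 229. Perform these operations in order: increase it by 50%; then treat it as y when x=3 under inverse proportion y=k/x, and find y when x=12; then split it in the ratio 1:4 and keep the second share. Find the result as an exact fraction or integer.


Start with 229.
Step 1: Increase by 50%: 229 * 150/100 = 687/2
Step 2: Inverse prop: k = (687/2)*3; new y = k/12 = 687/2*3/12 = 687/8
Step 3: Split 1:4, second share = 687/8 * 4/5 = 687/10
Final result = 687/10

687/10


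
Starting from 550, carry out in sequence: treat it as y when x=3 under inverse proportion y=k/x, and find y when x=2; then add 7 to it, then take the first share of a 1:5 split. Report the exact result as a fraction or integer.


Start with 550.
Step 1: Inverse prop: k = (550)*3; new y = k/2 = 550*3/2 = 825
Step 2: Add 7: 825+7=832; split 1:5 first = 832*1/6 = 416/3
Final result = 416/3

416/3


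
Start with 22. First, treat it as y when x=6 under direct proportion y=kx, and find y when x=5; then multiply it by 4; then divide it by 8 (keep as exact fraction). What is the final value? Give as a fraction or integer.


Start with 22.
Step 1: Direct prop: k = (22)/6; new y = k*5 = 22*5/6 = 55/3
Step 2: Multiply by 4: 55/3 * 4 = 220/3
Step 3: Divide by 8: 220/3 / 8 = 55/6
Final result = 55/6

55/6


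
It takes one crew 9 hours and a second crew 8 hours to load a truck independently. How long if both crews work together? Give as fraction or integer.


Rate of A = 1/9 job per hour
Rate of B = 1/8 job per hour
Combined rate = 1/9 + 1/8
Find common denominator: (8 + 9)/(9*8) = 17/72
Combined rate = 17/72 job per hour
Time together = 1 / (17/72) = 72/17 hours

72/17


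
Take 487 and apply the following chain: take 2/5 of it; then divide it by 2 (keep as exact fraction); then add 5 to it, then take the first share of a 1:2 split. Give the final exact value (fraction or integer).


Start with 487.
Step 1: Take 2/5: 487 * 2/5 = 974/5
Step 2: Divide by 2: 974/5 / 2 = 487/5
Step 3: Add 5: 487/5+5=512/5; split 1:2 first = 512/5*1/3 = 512/15
Final result = 512/15

512/15


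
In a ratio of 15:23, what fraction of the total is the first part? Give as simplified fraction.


Total parts = 15 + 23 = 38
First part fraction = 15/38
Simplify: 15/38 = 15/38

15/38


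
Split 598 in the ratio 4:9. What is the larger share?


Total parts = 4 + 9 = 13
Value per part = 598 / 13 = 46
First share = 4 * 46 = 184
Second share = 9 * 46 = 414
Larger share = 414

414


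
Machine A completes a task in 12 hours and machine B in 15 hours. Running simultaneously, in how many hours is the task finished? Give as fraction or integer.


Rate of A = 1/12 job per hour
Rate of B = 1/15 job per hour
Combined rate = 1/12 + 1/15
Find common denominator: (15 + 12)/(12*15) = 27/180
Combined rate = 3/20 job per hour
Time together = 1 / (3/20) = 20/3 hours

20/3


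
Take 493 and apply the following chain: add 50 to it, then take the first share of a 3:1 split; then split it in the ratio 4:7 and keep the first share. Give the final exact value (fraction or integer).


Start with 493.
Step 1: Add 50: 493+50=543; split 3:1 first = 543*3/4 = 1629/4
Step 2: Split 4:7, first share = 1629/4 * 4/11 = 1629/11
Final result = 1629/11

1629/11


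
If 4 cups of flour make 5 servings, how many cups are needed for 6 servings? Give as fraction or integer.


Original: 4 cups for 5 servings
Target servings = 6
Scaling factor = 6/5
New amount = 4 * 6/5
= 24/5
= 24/5 cups

24/5


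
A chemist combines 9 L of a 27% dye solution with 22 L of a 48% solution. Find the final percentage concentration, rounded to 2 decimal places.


Solute in mixture 1 = 27% of 9 L = 9*27/100 = 243/100 L
Solute in mixture 2 = 48% of 22 L = 22*48/100 = 264/25 L
Total solute = 243/100 + 264/25 = 1299/100 L
Total volume = 9 + 22 = 31 L
Final concentration = 1299/100/31 * 100 = 41.90%

41.90


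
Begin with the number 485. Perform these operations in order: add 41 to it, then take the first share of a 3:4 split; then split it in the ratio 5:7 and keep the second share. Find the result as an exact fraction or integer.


Start with 485.
Step 1: Add 41: 485+41=526; split 3:4 first = 526*3/7 = 1578/7
Step 2: Split 5:7, second share = 1578/7 * 7/12 = 263/2
Final result = 263/2

263/2


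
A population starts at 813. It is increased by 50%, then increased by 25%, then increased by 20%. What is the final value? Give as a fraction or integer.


Start: 813
Step 1: increase by 50% => multiply by 150/100
  813 * 150/100 = 2439/2
Step 2: increase by 25% => multiply by 125/100
  2439/2 * 125/100 = 12195/8
Step 3: increase by 20% => multiply by 120/100
  12195/8 * 120/100 = 7317/4
Final value = 7317/4

7317/4


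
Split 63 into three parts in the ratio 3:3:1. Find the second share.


Ratio = 3:3:1
Total parts = 3 + 3 + 1 = 7
Value per part = 63 / 7 = 9
First share = 3 * 9 = 27
Middle share = 3 * 9 = 27
Third share = 1 * 9 = 9

27


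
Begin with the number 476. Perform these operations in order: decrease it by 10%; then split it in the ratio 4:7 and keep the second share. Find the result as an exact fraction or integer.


Start with 476.
Step 1: Decrease by 10%: 476 * 90/100 = 2142/5
Step 2: Split 4:7, second share = 2142/5 * 7/11 = 14994/55
Final result = 14994/55

14994/55


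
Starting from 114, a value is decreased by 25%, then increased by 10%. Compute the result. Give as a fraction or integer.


Start: 114
Step 1: decrease by 25% => multiply by 75/100
  114 * 75/100 = 171/2
Step 2: increase by 10% => multiply by 110/100
  171/2 * 110/100 = 1881/20
Final value = 1881/20

1881/20


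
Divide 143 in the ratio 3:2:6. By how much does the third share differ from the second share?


Total parts = 3 + 2 + 6 = 11
Value per part = 143 / 11 = 13
Shares: 3*13=39, 2*13=26, 6*13=78
Third share = 78, second share = 26
Difference = |78 - 26| = 52

52


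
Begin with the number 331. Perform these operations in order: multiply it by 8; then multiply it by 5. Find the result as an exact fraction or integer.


Start with 331.
Step 1: Multiply by 8: 331 * 8 = 2648
Step 2: Multiply by 5: 2648 * 5 = 13240
Final result = 13240

13240


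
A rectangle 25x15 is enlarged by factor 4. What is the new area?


Original dimensions: 25 x 15
Enlargement factor = 4
New width = 25 * 4 = 100
New height = 15 * 4 = 60
New area = 100 * 60 = 6000

6000


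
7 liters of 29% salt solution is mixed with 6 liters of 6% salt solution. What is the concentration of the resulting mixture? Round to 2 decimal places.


Solute in mixture 1 = 29% of 7 L = 7*29/100 = 203/100 L
Solute in mixture 2 = 6% of 6 L = 6*6/100 = 9/25 L
Total solute = 203/100 + 9/25 = 239/100 L
Total volume = 7 + 6 = 13 L
Final concentration = 239/100/13 * 100 = 18.38%

18.38


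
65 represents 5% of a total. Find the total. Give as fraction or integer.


Given: 65 is 5% of the whole
Set up: 65 = 5/100 * whole
whole = 65 * 100 / 5
whole = 6500 / 5
whole = 1300

1300


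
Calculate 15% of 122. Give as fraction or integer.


Compute 15% of 122
Convert percentage: 15% = 15/100
Multiply: 122 * 15/100
= 1830/100
= 183/10

183/10


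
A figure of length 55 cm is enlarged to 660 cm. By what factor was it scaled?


Original length = 55 cm
Scaled length = 660 cm
Scale factor = 660 / 55
= 12

12


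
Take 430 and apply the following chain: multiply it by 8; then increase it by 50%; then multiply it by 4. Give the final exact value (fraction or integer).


Start with 430.
Step 1: Multiply by 8: 430 * 8 = 3440
Step 2: Increase by 50%: 3440 * 150/100 = 5160
Step 3: Multiply by 4: 5160 * 4 = 20640
Final result = 20640

20640


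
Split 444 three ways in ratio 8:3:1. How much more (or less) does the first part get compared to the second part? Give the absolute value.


Total parts = 8 + 3 + 1 = 12
Value per part = 444 / 12 = 37
Shares: 8*37=296, 3*37=111, 1*37=37
First share = 296, second share = 111
Difference = |296 - 111| = 185

185


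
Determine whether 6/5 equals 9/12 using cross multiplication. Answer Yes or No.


Cross multiply to check 6/5 = 9/12
Left cross product: 6 * 12 = 72
Right cross product: 5 * 9 = 45
72 != 45
Not equal, so proportions differ => No

No


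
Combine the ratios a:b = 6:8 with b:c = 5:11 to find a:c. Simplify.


Given a:b = 6:8 and b:c = 5:11
Make b consistent. Multiply first ratio by 5: a:b = 30:40
Multiply second ratio by 8: b:c = 40:88
Now b = 40 in both, so a:b:c = 30:40:88
Therefore a:c = 30:88
Simplify by GCD: a:c = 15:44

15:44


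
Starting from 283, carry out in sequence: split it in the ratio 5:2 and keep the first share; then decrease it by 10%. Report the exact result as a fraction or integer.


Start with 283.
Step 1: Split 5:2, first share = 283 * 5/7 = 1415/7
Step 2: Decrease by 10%: 1415/7 * 90/100 = 2547/14
Final result = 2547/14

2547/14


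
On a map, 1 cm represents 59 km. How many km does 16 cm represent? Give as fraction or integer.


Map scale: 1 cm = 59 km
Measured distance on map = 16 cm
Set up proportion: 16 * 59 / 1
= 944 / 1
= 944 km

944


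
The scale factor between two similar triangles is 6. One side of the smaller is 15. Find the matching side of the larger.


Similar triangles have proportional sides
Scale factor = 6
Smaller side = 15
Corresponding larger side = 15 * 6
= 90

90


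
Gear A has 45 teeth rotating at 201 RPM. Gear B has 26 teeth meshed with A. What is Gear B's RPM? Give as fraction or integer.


Gear ratio: teeth_A * RPM_A = teeth_B * RPM_B
45 * 201 = 26 * RPM_B
9045 = 26 * RPM_B
RPM_B = 9045 / 26
RPM_B = 9045/26

9045/26


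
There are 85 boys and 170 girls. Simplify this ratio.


Find GCD(85, 170)
GCD = 85
Divide both by 85: 85/85 = 1, 170/85 = 2
Simplified ratio = 1:2

1:2


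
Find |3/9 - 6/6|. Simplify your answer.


Simplify: 3/9 = 1/3 and 6/6 = 1
Find common denominator: LCD = 3
Convert: 1/3 and 3/3
Difference = |1 - 3|/3 = 2/3
Simplified = 2/3

2/3


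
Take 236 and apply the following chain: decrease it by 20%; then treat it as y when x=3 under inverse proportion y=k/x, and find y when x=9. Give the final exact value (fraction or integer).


Start with 236.
Step 1: Decrease by 20%: 236 * 80/100 = 944/5
Step 2: Inverse prop: k = (944/5)*3; new y = k/9 = 944/5*3/9 = 944/15
Final result = 944/15

944/15


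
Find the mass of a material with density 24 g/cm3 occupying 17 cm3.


Using mass = density * volume
Density = 24 g/cm3
Volume = 17 cm3
Mass = 24 * 17
= 408 g

408


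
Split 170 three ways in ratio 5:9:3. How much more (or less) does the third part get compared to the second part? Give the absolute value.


Total parts = 5 + 9 + 3 = 17
Value per part = 170 / 17 = 10
Shares: 5*10=50, 9*10=90, 3*10=30
Third share = 30, second share = 90
Difference = |30 - 90| = 60

60


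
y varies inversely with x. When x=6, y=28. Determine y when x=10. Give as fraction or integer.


Inverse proportion: y = k/x
Find k: k = 6 * 28 = 168
Compute y at x=10: y = 168/10
y = 84/5

84/5


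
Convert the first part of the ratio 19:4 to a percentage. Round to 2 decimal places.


Total parts = 19 + 4 = 23
First part fraction = 19/23
Percentage = (19/23) * 100
= 0.826087 * 100
= 82.61%

82.61


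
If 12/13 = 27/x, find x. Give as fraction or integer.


Setting up: 12/13 = 27/x
Cross multiply: 12 * x = 13 * 27
12x = 351
x = 351/12
x = 117/4

117/4


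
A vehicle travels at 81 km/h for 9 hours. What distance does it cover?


Using distance = speed * time
Speed = 81 km/h
Time = 9 hours
Distance = 81 * 9
= 729 km

729


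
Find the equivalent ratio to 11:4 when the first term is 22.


Original ratio: 11:4
First term target: 22
Scale factor = 22 / 11 = 2
Multiply second term: 4 * 2 = 8
Equivalent ratio = 22:8

22:8


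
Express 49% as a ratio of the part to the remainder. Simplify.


Part = 49%, Remainder = 51%
Ratio = 49:51
GCD(49, 51) = 1
Simplify: 49:51 = 49:51

49:51


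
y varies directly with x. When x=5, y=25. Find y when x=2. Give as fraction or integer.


Direct proportion: y = kx
Find k: k = 25/5 = 5
Compute y at x=2: y = 5 * 2
y = 10

10


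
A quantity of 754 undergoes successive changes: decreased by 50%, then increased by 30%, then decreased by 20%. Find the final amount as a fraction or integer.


Start: 754
Step 1: decrease by 50% => multiply by 50/100
  754 * 50/100 = 377
Step 2: increase by 30% => multiply by 130/100
  377 * 130/100 = 4901/10
Step 3: decrease by 20% => multiply by 80/100
  4901/10 * 80/100 = 9802/25
Final value = 9802/25

9802/25


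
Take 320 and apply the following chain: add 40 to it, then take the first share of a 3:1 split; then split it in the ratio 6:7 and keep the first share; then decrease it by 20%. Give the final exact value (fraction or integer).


Start with 320.
Step 1: Add 40: 320+40=360; split 3:1 first = 360*3/4 = 270
Step 2: Split 6:7, first share = 270 * 6/13 = 1620/13
Step 3: Decrease by 20%: 1620/13 * 80/100 = 1296/13
Final result = 1296/13

1296/13


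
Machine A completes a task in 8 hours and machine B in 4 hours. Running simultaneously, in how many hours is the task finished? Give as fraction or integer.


Rate of A = 1/8 job per hour
Rate of B = 1/4 job per hour
Combined rate = 1/8 + 1/4
Find common denominator: (4 + 8)/(8*4) = 12/32
Combined rate = 3/8 job per hour
Time together = 1 / (3/8) = 8/3 hours

8/3


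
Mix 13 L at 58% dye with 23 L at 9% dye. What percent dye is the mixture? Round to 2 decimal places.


Solute in mixture 1 = 58% of 13 L = 13*58/100 = 377/50 L
Solute in mixture 2 = 9% of 23 L = 23*9/100 = 207/100 L
Total solute = 377/50 + 207/100 = 961/100 L
Total volume = 13 + 23 = 36 L
Final concentration = 961/100/36 * 100 = 26.69%

26.69


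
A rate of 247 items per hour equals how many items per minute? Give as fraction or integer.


Converting from per hour to per minute
Rate = 247 items per hour
Divide by 60: 247/60
= 247/60 items per minute

247/60


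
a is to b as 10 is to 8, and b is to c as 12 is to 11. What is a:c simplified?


Given a:b = 10:8 and b:c = 12:11
Make b consistent. Multiply first ratio by 12: a:b = 120:96
Multiply second ratio by 8: b:c = 96:88
Now b = 96 in both, so a:b:c = 120:96:88
Therefore a:c = 120:88
Simplify by GCD: a:c = 15:11

15:11


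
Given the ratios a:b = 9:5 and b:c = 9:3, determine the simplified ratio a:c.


Given a:b = 9:5 and b:c = 9:3
Make b consistent. Multiply first ratio by 9: a:b = 81:45
Multiply second ratio by 5: b:c = 45:15
Now b = 45 in both, so a:b:c = 81:45:15
Therefore a:c = 81:15
Simplify by GCD: a:c = 27:5

27:5


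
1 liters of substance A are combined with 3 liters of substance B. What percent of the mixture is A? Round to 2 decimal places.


Volume of A = 1 L
Volume of B = 3 L
Total volume = 1 + 3 = 4 L
Percentage of A = (1/4) * 100
= 25.00%

25.00


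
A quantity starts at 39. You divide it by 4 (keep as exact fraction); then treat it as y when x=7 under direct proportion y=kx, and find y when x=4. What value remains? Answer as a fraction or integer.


Start with 39.
Step 1: Divide by 4: 39 / 4 = 39/4
Step 2: Direct prop: k = (39/4)/7; new y = k*4 = 39/4*4/7 = 39/7
Final result = 39/7

39/7


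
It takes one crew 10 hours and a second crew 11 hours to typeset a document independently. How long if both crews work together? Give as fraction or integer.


Rate of A = 1/10 job per hour
Rate of B = 1/11 job per hour
Combined rate = 1/10 + 1/11
Find common denominator: (11 + 10)/(10*11) = 21/110
Combined rate = 21/110 job per hour
Time together = 1 / (21/110) = 110/21 hours

110/21


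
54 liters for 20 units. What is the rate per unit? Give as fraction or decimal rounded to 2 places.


Total liters = 54
Number of units = 20
Unit rate = 54 / 20
= 2.70 liters per unit

2.70


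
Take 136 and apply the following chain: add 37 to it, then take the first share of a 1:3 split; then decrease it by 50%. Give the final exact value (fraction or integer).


Start with 136.
Step 1: Add 37: 136+37=173; split 1:3 first = 173*1/4 = 173/4
Step 2: Decrease by 50%: 173/4 * 50/100 = 173/8
Final result = 173/8

173/8


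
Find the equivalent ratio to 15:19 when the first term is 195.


Original ratio: 15:19
First term target: 195
Scale factor = 195 / 15 = 13
Multiply second term: 19 * 13 = 247
Equivalent ratio = 195:247

195:247


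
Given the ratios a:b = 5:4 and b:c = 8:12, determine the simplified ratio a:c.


Given a:b = 5:4 and b:c = 8:12
Make b consistent. Multiply first ratio by 8: a:b = 40:32
Multiply second ratio by 4: b:c = 32:48
Now b = 32 in both, so a:b:c = 40:32:48
Therefore a:c = 40:48
Simplify by GCD: a:c = 5:6

5:6


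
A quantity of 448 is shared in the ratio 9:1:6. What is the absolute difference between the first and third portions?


Total parts = 9 + 1 + 6 = 16
Value per part = 448 / 16 = 28
Shares: 9*28=252, 1*28=28, 6*28=168
First share = 252, third share = 168
Difference = |252 - 168| = 84

84


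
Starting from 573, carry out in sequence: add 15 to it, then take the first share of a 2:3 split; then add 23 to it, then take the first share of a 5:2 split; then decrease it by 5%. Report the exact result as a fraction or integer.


Start with 573.
Step 1: Add 15: 573+15=588; split 2:3 first = 588*2/5 = 1176/5
Step 2: Add 23: 1176/5+23=1291/5; split 5:2 first = 1291/5*5/7 = 1291/7
Step 3: Decrease by 5%: 1291/7 * 95/100 = 24529/140
Final result = 24529/140

24529/140


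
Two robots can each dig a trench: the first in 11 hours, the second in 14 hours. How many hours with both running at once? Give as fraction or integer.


Rate of A = 1/11 job per hour
Rate of B = 1/14 job per hour
Combined rate = 1/11 + 1/14
Find common denominator: (14 + 11)/(11*14) = 25/154
Combined rate = 25/154 job per hour
Time together = 1 / (25/154) = 154/25 hours

154/25


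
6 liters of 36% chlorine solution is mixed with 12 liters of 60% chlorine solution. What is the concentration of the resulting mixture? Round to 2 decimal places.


Solute in mixture 1 = 36% of 6 L = 6*36/100 = 54/25 L
Solute in mixture 2 = 60% of 12 L = 12*60/100 = 36/5 L
Total solute = 54/25 + 36/5 = 234/25 L
Total volume = 6 + 12 = 18 L
Final concentration = 234/25/18 * 100 = 52.00%

52.00


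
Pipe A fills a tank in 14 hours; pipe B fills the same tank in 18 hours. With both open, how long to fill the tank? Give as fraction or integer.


Rate of A = 1/14 job per hour
Rate of B = 1/18 job per hour
Combined rate = 1/14 + 1/18
Find common denominator: (18 + 14)/(14*18) = 32/252
Combined rate = 8/63 job per hour
Time together = 1 / (8/63) = 63/8 hours

63/8


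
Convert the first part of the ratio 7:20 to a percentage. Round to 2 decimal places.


Total parts = 7 + 20 = 27
First part fraction = 7/27
Percentage = (7/27) * 100
= 0.259259 * 100
= 25.93%

25.93


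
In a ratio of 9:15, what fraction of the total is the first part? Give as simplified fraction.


Total parts = 9 + 15 = 24
First part fraction = 9/24
Simplify: 9/24 = 3/8

3/8


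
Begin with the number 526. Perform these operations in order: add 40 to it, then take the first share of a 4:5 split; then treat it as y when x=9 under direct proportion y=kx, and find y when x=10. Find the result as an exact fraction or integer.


Start with 526.
Step 1: Add 40: 526+40=566; split 4:5 first = 566*4/9 = 2264/9
Step 2: Direct prop: k = (2264/9)/9; new y = k*10 = 2264/9*10/9 = 22640/81
Final result = 22640/81

22640/81


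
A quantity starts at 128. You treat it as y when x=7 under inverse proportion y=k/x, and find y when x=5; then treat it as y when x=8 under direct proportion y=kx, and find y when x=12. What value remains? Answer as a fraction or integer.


Start with 128.
Step 1: Inverse prop: k = (128)*7; new y = k/5 = 128*7/5 = 896/5
Step 2: Direct prop: k = (896/5)/8; new y = k*12 = 896/5*12/8 = 1344/5
Final result = 1344/5

1344/5


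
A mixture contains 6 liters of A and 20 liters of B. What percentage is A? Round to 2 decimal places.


Volume of A = 6 L
Volume of B = 20 L
Total volume = 6 + 20 = 26 L
Percentage of A = (6/26) * 100
= 23.08%

23.08


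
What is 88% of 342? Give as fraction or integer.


Compute 88% of 342
Convert percentage: 88% = 88/100
Multiply: 342 * 88/100
= 30096/100
= 7524/25

7524/25


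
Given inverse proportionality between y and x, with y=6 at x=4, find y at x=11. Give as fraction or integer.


Inverse proportion: y = k/x
Find k: k = 4 * 6 = 24
Compute y at x=11: y = 24/11
y = 24/11

24/11


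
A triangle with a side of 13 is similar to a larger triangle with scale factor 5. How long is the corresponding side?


Similar triangles have proportional sides
Scale factor = 5
Smaller side = 13
Corresponding larger side = 13 * 5
= 65

65


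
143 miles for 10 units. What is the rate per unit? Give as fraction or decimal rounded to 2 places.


Total miles = 143
Number of units = 10
Unit rate = 143 / 10
= 14.30 miles per unit

14.30


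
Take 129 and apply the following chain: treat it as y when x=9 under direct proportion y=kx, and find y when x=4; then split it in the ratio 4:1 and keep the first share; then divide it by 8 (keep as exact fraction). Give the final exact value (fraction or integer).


Start with 129.
Step 1: Direct prop: k = (129)/9; new y = k*4 = 129*4/9 = 172/3
Step 2: Split 4:1, first share = 172/3 * 4/5 = 688/15
Step 3: Divide by 8: 688/15 / 8 = 86/15
Final result = 86/15

86/15
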